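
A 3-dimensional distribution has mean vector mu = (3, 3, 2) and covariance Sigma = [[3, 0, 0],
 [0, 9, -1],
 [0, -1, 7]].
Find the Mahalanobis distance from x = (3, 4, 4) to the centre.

Step 1 — centre the observation: (x - mu) = (0, 1, 2).

Step 2 — invert Sigma (cofactor / det for 3×3, or solve directly):
  Sigma^{-1} = [[0.3333, 0, 0],
 [0, 0.1129, 0.0161],
 [0, 0.0161, 0.1452]].

Step 3 — form the quadratic (x - mu)^T · Sigma^{-1} · (x - mu):
  Sigma^{-1} · (x - mu) = (0, 0.1452, 0.3065).
  (x - mu)^T · [Sigma^{-1} · (x - mu)] = (0)·(0) + (1)·(0.1452) + (2)·(0.3065) = 0.7581.

Step 4 — take square root: d = √(0.7581) ≈ 0.8707.

d(x, mu) = √(0.7581) ≈ 0.8707


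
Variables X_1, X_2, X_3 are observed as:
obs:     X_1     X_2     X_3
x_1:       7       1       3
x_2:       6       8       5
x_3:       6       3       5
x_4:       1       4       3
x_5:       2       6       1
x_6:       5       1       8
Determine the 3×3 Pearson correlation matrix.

Step 1 — column means:
  mean(X_1) = (7 + 6 + 6 + 1 + 2 + 5) / 6 = 27/6 = 4.5
  mean(X_2) = (1 + 8 + 3 + 4 + 6 + 1) / 6 = 23/6 = 3.8333
  mean(X_3) = (3 + 5 + 5 + 3 + 1 + 8) / 6 = 25/6 = 4.1667

Step 2 — sample variances and covariances s[i,j] = (1/(n-1)) · Σ_k (x_{k,i} - mean_i) · (x_{k,j} - mean_j), with n-1 = 5:
  s[X_1,X_1] = ((2.5)·(2.5) + (1.5)·(1.5) + (1.5)·(1.5) + (-3.5)·(-3.5) + (-2.5)·(-2.5) + (0.5)·(0.5)) / 5 = 29.5/5 = 5.9
  s[X_1,X_2] = ((2.5)·(-2.8333) + (1.5)·(4.1667) + (1.5)·(-0.8333) + (-3.5)·(0.1667) + (-2.5)·(2.1667) + (0.5)·(-2.8333)) / 5 = -9.5/5 = -1.9
  s[X_1,X_3] = ((2.5)·(-1.1667) + (1.5)·(0.8333) + (1.5)·(0.8333) + (-3.5)·(-1.1667) + (-2.5)·(-3.1667) + (0.5)·(3.8333)) / 5 = 13.5/5 = 2.7
  s[X_2,X_2] = ((-2.8333)·(-2.8333) + (4.1667)·(4.1667) + (-0.8333)·(-0.8333) + (0.1667)·(0.1667) + (2.1667)·(2.1667) + (-2.8333)·(-2.8333)) / 5 = 38.8333/5 = 7.7667
  s[X_2,X_3] = ((-2.8333)·(-1.1667) + (4.1667)·(0.8333) + (-0.8333)·(0.8333) + (0.1667)·(-1.1667) + (2.1667)·(-3.1667) + (-2.8333)·(3.8333)) / 5 = -11.8333/5 = -2.3667
  s[X_3,X_3] = ((-1.1667)·(-1.1667) + (0.8333)·(0.8333) + (0.8333)·(0.8333) + (-1.1667)·(-1.1667) + (-3.1667)·(-3.1667) + (3.8333)·(3.8333)) / 5 = 28.8333/5 = 5.7667
  Sample standard deviations s_i = √(s[i,i]):
  s(X_1) = √(5.9) = 2.429
  s(X_2) = √(7.7667) = 2.7869
  s(X_3) = √(5.7667) = 2.4014

Step 3 — r_{ij} = s_{ij} / (s_i · s_j):
  r[X_1,X_1] = 1 (diagonal).
  r[X_1,X_2] = -1.9 / (2.429 · 2.7869) = -1.9 / 6.7693 = -0.2807
  r[X_1,X_3] = 2.7 / (2.429 · 2.4014) = 2.7 / 5.833 = 0.4629
  r[X_2,X_2] = 1 (diagonal).
  r[X_2,X_3] = -2.3667 / (2.7869 · 2.4014) = -2.3667 / 6.6924 = -0.3536
  r[X_3,X_3] = 1 (diagonal).

R is symmetric with unit diagonal. Assembling:

R = [[1, -0.2807, 0.4629],
 [-0.2807, 1, -0.3536],
 [0.4629, -0.3536, 1]]


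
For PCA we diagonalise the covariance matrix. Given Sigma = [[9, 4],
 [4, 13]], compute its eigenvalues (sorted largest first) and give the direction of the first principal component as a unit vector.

Step 1 — characteristic polynomial of 2×2 Sigma:
  det(Sigma - λI) = λ² - trace · λ + det = 0.
  trace = 9 + 13 = 22, det = 9·13 - (4)² = 101.
Step 2 — discriminant:
  Δ = trace² - 4·det = 484 - 404 = 80.
Step 3 — eigenvalues:
  λ = (trace ± √Δ)/2 = (22 ± 8.9443)/2,
  λ_1 = 15.4721,  λ_2 = 6.5279.

Step 4 — unit eigenvector for λ_1: solve (Sigma - λ_1 I)v = 0. First row:
  (9 - 15.4721)·v_x + (4)·v_y = 0, i.e. (-6.4721)·v_x + (4)·v_y = 0,
  so v ∝ (b, λ_1 - a) = (4, 6.4721) = u.
  ||u|| = √((4)² + (6.4721)²) = √(57.8885) ≈ 7.6085,
  v_1 = u/||u|| ≈ (0.5257, 0.8507) (||v_1|| = 1).

λ_1 = 15.4721,  λ_2 = 6.5279;  v_1 ≈ (0.5257, 0.8507)


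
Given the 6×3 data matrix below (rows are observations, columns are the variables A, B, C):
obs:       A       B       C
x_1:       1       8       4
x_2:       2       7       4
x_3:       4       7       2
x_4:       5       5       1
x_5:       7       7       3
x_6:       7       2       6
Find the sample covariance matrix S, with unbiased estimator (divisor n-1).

Step 1 — column means:
  mean(A) = (1 + 2 + 4 + 5 + 7 + 7) / 6 = 26/6 = 4.3333
  mean(B) = (8 + 7 + 7 + 5 + 7 + 2) / 6 = 36/6 = 6
  mean(C) = (4 + 4 + 2 + 1 + 3 + 6) / 6 = 20/6 = 3.3333

Step 2 — sample covariance S[i,j] = (1/(n-1)) · Σ_k (x_{k,i} - mean_i) · (x_{k,j} - mean_j), with n-1 = 5.
  S[A,A] = ((-3.3333)·(-3.3333) + (-2.3333)·(-2.3333) + (-0.3333)·(-0.3333) + (0.6667)·(0.6667) + (2.6667)·(2.6667) + (2.6667)·(2.6667)) / 5 = 31.3333/5 = 6.2667
  S[A,B] = ((-3.3333)·(2) + (-2.3333)·(1) + (-0.3333)·(1) + (0.6667)·(-1) + (2.6667)·(1) + (2.6667)·(-4)) / 5 = -18/5 = -3.6
  S[A,C] = ((-3.3333)·(0.6667) + (-2.3333)·(0.6667) + (-0.3333)·(-1.3333) + (0.6667)·(-2.3333) + (2.6667)·(-0.3333) + (2.6667)·(2.6667)) / 5 = 1.3333/5 = 0.2667
  S[B,B] = ((2)·(2) + (1)·(1) + (1)·(1) + (-1)·(-1) + (1)·(1) + (-4)·(-4)) / 5 = 24/5 = 4.8
  S[B,C] = ((2)·(0.6667) + (1)·(0.6667) + (1)·(-1.3333) + (-1)·(-2.3333) + (1)·(-0.3333) + (-4)·(2.6667)) / 5 = -8/5 = -1.6
  S[C,C] = ((0.6667)·(0.6667) + (0.6667)·(0.6667) + (-1.3333)·(-1.3333) + (-2.3333)·(-2.3333) + (-0.3333)·(-0.3333) + (2.6667)·(2.6667)) / 5 = 15.3333/5 = 3.0667

S is symmetric (S[j,i] = S[i,j]). Assembling:

S = [[6.2667, -3.6, 0.2667],
 [-3.6, 4.8, -1.6],
 [0.2667, -1.6, 3.0667]]


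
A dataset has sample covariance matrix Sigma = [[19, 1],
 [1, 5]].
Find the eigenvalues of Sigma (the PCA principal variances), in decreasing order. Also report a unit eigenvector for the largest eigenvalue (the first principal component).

Step 1 — characteristic polynomial of 2×2 Sigma:
  det(Sigma - λI) = λ² - trace · λ + det = 0.
  trace = 19 + 5 = 24, det = 19·5 - (1)² = 94.
Step 2 — discriminant:
  Δ = trace² - 4·det = 576 - 376 = 200.
Step 3 — eigenvalues:
  λ = (trace ± √Δ)/2 = (24 ± 14.1421)/2,
  λ_1 = 19.0711,  λ_2 = 4.9289.

Step 4 — unit eigenvector for λ_1: solve (Sigma - λ_1 I)v = 0. First row:
  (19 - 19.0711)·v_x + (1)·v_y = 0, i.e. (-0.0711)·v_x + (1)·v_y = 0,
  so v ∝ (b, λ_1 - a) = (1, 0.0711) = u.
  ||u|| = √((1)² + (0.0711)²) = √(1.0051) ≈ 1.0025,
  v_1 = u/||u|| ≈ (0.9975, 0.0709) (||v_1|| = 1).

λ_1 = 19.0711,  λ_2 = 4.9289;  v_1 ≈ (0.9975, 0.0709)


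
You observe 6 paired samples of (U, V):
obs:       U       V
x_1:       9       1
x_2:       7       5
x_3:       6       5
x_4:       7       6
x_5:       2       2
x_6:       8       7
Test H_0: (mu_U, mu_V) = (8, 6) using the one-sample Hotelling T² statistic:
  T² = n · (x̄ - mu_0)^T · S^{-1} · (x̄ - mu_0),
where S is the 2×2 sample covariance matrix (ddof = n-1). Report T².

Step 1 — sample mean vector:
  mean(U) = (9 + 7 + 6 + 7 + 2 + 8) / 6 = 39/6 = 6.5
  mean(V) = (1 + 5 + 5 + 6 + 2 + 7) / 6 = 26/6 = 4.3333
  x̄ = (6.5, 4.3333),  deviation x̄ - mu_0 = (6.5, 4.3333) - (8, 6) = (-1.5, -1.6667).

Step 2 — sample covariance matrix, S[i,j] = (1/(n-1)) · Σ_k (x_{k,i} - mean_i) · (x_{k,j} - mean_j), divisor n-1 = 5:
  S[U,U] = ((2.5)·(2.5) + (0.5)·(0.5) + (-0.5)·(-0.5) + (0.5)·(0.5) + (-4.5)·(-4.5) + (1.5)·(1.5)) / 5 = 29.5/5 = 5.9
  S[U,V] = ((2.5)·(-3.3333) + (0.5)·(0.6667) + (-0.5)·(0.6667) + (0.5)·(1.6667) + (-4.5)·(-2.3333) + (1.5)·(2.6667)) / 5 = 7/5 = 1.4
  S[V,V] = ((-3.3333)·(-3.3333) + (0.6667)·(0.6667) + (0.6667)·(0.6667) + (1.6667)·(1.6667) + (-2.3333)·(-2.3333) + (2.6667)·(2.6667)) / 5 = 27.3333/5 = 5.4667
  S = [[5.9, 1.4],
 [1.4, 5.4667]].

Step 3 — invert S. det(S) = 5.9·5.4667 - (1.4)² = 30.2933.
  S^{-1} = (1/det) · [[d, -b], [-b, a]] = [[0.1805, -0.0462],
 [-0.0462, 0.1948]].

Step 4 — quadratic form (x̄ - mu_0)^T · S^{-1} · (x̄ - mu_0):
  S^{-1} · (x̄ - mu_0) = (-0.1937, -0.2553),
  (x̄ - mu_0)^T · [...] = (-1.5)·(-0.1937) + (-1.6667)·(-0.2553) = 0.716.

Step 5 — scale by n: T² = 6 · 0.716 = 4.2958.

T² ≈ 4.2958


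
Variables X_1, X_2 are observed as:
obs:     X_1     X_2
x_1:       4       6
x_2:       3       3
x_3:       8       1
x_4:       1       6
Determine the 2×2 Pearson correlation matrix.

Step 1 — column means:
  mean(X_1) = (4 + 3 + 8 + 1) / 4 = 16/4 = 4
  mean(X_2) = (6 + 3 + 1 + 6) / 4 = 16/4 = 4

Step 2 — sample variances and covariances s[i,j] = (1/(n-1)) · Σ_k (x_{k,i} - mean_i) · (x_{k,j} - mean_j), with n-1 = 3:
  s[X_1,X_1] = ((0)·(0) + (-1)·(-1) + (4)·(4) + (-3)·(-3)) / 3 = 26/3 = 8.6667
  s[X_1,X_2] = ((0)·(2) + (-1)·(-1) + (4)·(-3) + (-3)·(2)) / 3 = -17/3 = -5.6667
  s[X_2,X_2] = ((2)·(2) + (-1)·(-1) + (-3)·(-3) + (2)·(2)) / 3 = 18/3 = 6
  Sample standard deviations s_i = √(s[i,i]):
  s(X_1) = √(8.6667) = 2.9439
  s(X_2) = √(6) = 2.4495

Step 3 — r_{ij} = s_{ij} / (s_i · s_j):
  r[X_1,X_1] = 1 (diagonal).
  r[X_1,X_2] = -5.6667 / (2.9439 · 2.4495) = -5.6667 / 7.2111 = -0.7858
  r[X_2,X_2] = 1 (diagonal).

R is symmetric with unit diagonal. Assembling:

R = [[1, -0.7858],
 [-0.7858, 1]]


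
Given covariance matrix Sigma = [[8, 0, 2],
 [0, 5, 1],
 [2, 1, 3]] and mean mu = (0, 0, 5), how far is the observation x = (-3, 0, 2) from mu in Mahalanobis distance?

Step 1 — centre the observation: (x - mu) = (-3, 0, -3).

Step 2 — invert Sigma (cofactor / det for 3×3, or solve directly):
  Sigma^{-1} = [[0.1522, 0.0217, -0.1087],
 [0.0217, 0.2174, -0.087],
 [-0.1087, -0.087, 0.4348]].

Step 3 — form the quadratic (x - mu)^T · Sigma^{-1} · (x - mu):
  Sigma^{-1} · (x - mu) = (-0.1304, 0.1957, -0.9783).
  (x - mu)^T · [Sigma^{-1} · (x - mu)] = (-3)·(-0.1304) + (0)·(0.1957) + (-3)·(-0.9783) = 3.3261.

Step 4 — take square root: d = √(3.3261) ≈ 1.8238.

d(x, mu) = √(3.3261) ≈ 1.8238


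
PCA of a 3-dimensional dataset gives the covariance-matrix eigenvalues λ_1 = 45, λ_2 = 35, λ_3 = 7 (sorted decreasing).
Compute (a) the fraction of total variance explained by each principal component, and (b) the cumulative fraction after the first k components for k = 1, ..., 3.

Step 1 — total variance = trace(Sigma) = Σ λ_i = 45 + 35 + 7 = 87.

Step 2 — fraction explained by component i = λ_i / Σ λ:
  PC1: 45/87 = 0.5172
  PC2: 35/87 = 0.4023
  PC3: 7/87 = 0.0805

Step 3 — cumulative fraction after k components = (λ_1 + ... + λ_k) / Σ λ:
  k = 1: 45/87 = 0.5172
  k = 2: (45 + 35)/87 = 80/87 = 0.9195
  k = 3: (45 + 35 + 7)/87 = 87/87 = 1

Summary (fraction, with percent):

explained: PC1 0.5172 (51.72%), PC2 0.4023 (40.23%), PC3 0.0805 (8.05%);  cumulative: 0.5172, 0.9195, 1


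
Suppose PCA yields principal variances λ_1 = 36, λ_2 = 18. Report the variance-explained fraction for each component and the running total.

Step 1 — total variance = trace(Sigma) = Σ λ_i = 36 + 18 = 54.

Step 2 — fraction explained by component i = λ_i / Σ λ:
  PC1: 36/54 = 0.6667
  PC2: 18/54 = 0.3333

Step 3 — cumulative fraction after k components = (λ_1 + ... + λ_k) / Σ λ:
  k = 1: 36/54 = 0.6667
  k = 2: (36 + 18)/54 = 54/54 = 1

Summary (fraction, with percent):

explained: PC1 0.6667 (66.67%), PC2 0.3333 (33.33%);  cumulative: 0.6667, 1


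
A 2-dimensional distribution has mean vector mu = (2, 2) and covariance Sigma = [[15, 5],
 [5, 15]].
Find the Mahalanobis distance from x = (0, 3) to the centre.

Step 1 — centre the observation: (x - mu) = (-2, 1).

Step 2 — invert Sigma. det(Sigma) = 15·15 - (5)² = 200.
  Sigma^{-1} = (1/det) · [[d, -b], [-b, a]] = [[0.075, -0.025],
 [-0.025, 0.075]].

Step 3 — form the quadratic (x - mu)^T · Sigma^{-1} · (x - mu):
  Sigma^{-1} · (x - mu) = (-0.175, 0.125).
  (x - mu)^T · [Sigma^{-1} · (x - mu)] = (-2)·(-0.175) + (1)·(0.125) = 0.475.

Step 4 — take square root: d = √(0.475) ≈ 0.6892.

d(x, mu) = √(0.475) ≈ 0.6892


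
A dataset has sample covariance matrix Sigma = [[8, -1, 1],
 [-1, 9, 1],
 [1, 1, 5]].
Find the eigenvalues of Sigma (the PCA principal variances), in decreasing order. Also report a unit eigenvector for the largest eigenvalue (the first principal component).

Step 1 — characteristic polynomial p(λ) = det(λI - Sigma) = λ³ - tr·λ² + c_1·λ - det, where tr = trace, c_1 = sum of the principal 2×2 minors, det = det(Sigma):
  tr = 8 + 9 + 5 = 22,
  c_1 = (8·9 - (-1)²) + (8·5 - (1)²) + (9·5 - (1)²) = 71 + 39 + 44 = 154,
  det = 8·(9·5 - (1)²) - (-1)·((-1)·5 - (1)·(1)) + (1)·((-1)·(1) - 9·(1)) = 8·(44) - (-1)·(-6) + (1)·(-10) = 336.
  So p(λ) = λ³ - 22λ² + 154λ - 336.
Step 2 — look for an integer root (rational root theorem: any rational root is an integer divisor of 336). Testing λ = 8:
  p(8) = 512 - 1408 + 1232 - 336 = 0  ✓
  Dividing out (λ - 8): p(λ) = (λ - 8)(λ² - 14λ + 42).
Step 3 — remaining eigenvalues from the quadratic λ² - 14λ + 42 = 0:
  Δ = 14² - 4·42 = 196 - 168 = 28,  λ = (14 ± √28)/2 = (14 ± 5.2915)/2 ≈ 9.6458 or 4.3542.
  Sorted: λ_1 = 9.6458,  λ_2 = 8,  λ_3 = 4.3542  (check: sum = 22 = tr ✓).

Step 4 — unit eigenvector for λ_1 ≈ 9.6458: v spans the null space of (Sigma - λ_1 I), whose rows are
  r_1 = (-1.6458, -1, 1),  r_2 = (-1, -0.6458, 1),  r_3 = (1, 1, -4.6458).
  v is orthogonal to every row, so take v ∝ r_1 × r_3 = ((-1)·(-4.6458) - (1)·(1), (1)·(1) - (-1.6458)·(-4.6458), (-1.6458)·(1) - (-1)·(1)) ≈ (3.6458, -6.6458, -0.6458).
  Let u = (3.6458, -6.6458, -0.6458).
  ||u|| = √((3.6458)² + (-6.6458)² + (-0.6458)²) = √(57.8745) ≈ 7.6075,  v_1 = u/||u|| ≈ (0.4792, -0.8736, -0.0849) (||v_1|| = 1).

λ_1 = 9.6458,  λ_2 = 8,  λ_3 = 4.3542;  v_1 ≈ (0.4792, -0.8736, -0.0849)


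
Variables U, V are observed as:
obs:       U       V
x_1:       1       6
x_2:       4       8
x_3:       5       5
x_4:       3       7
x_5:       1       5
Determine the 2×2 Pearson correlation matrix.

Step 1 — column means:
  mean(U) = (1 + 4 + 5 + 3 + 1) / 5 = 14/5 = 2.8
  mean(V) = (6 + 8 + 5 + 7 + 5) / 5 = 31/5 = 6.2

Step 2 — sample variances and covariances s[i,j] = (1/(n-1)) · Σ_k (x_{k,i} - mean_i) · (x_{k,j} - mean_j), with n-1 = 4:
  s[U,U] = ((-1.8)·(-1.8) + (1.2)·(1.2) + (2.2)·(2.2) + (0.2)·(0.2) + (-1.8)·(-1.8)) / 4 = 12.8/4 = 3.2
  s[U,V] = ((-1.8)·(-0.2) + (1.2)·(1.8) + (2.2)·(-1.2) + (0.2)·(0.8) + (-1.8)·(-1.2)) / 4 = 2.2/4 = 0.55
  s[V,V] = ((-0.2)·(-0.2) + (1.8)·(1.8) + (-1.2)·(-1.2) + (0.8)·(0.8) + (-1.2)·(-1.2)) / 4 = 6.8/4 = 1.7
  Sample standard deviations s_i = √(s[i,i]):
  s(U) = √(3.2) = 1.7889
  s(V) = √(1.7) = 1.3038

Step 3 — r_{ij} = s_{ij} / (s_i · s_j):
  r[U,U] = 1 (diagonal).
  r[U,V] = 0.55 / (1.7889 · 1.3038) = 0.55 / 2.3324 = 0.2358
  r[V,V] = 1 (diagonal).

R is symmetric with unit diagonal. Assembling:

R = [[1, 0.2358],
 [0.2358, 1]]


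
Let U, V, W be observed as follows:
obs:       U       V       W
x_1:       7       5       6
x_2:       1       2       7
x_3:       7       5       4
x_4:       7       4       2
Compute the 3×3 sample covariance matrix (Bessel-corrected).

Step 1 — column means:
  mean(U) = (7 + 1 + 7 + 7) / 4 = 22/4 = 5.5
  mean(V) = (5 + 2 + 5 + 4) / 4 = 16/4 = 4
  mean(W) = (6 + 7 + 4 + 2) / 4 = 19/4 = 4.75

Step 2 — sample covariance S[i,j] = (1/(n-1)) · Σ_k (x_{k,i} - mean_i) · (x_{k,j} - mean_j), with n-1 = 3.
  S[U,U] = ((1.5)·(1.5) + (-4.5)·(-4.5) + (1.5)·(1.5) + (1.5)·(1.5)) / 3 = 27/3 = 9
  S[U,V] = ((1.5)·(1) + (-4.5)·(-2) + (1.5)·(1) + (1.5)·(0)) / 3 = 12/3 = 4
  S[U,W] = ((1.5)·(1.25) + (-4.5)·(2.25) + (1.5)·(-0.75) + (1.5)·(-2.75)) / 3 = -13.5/3 = -4.5
  S[V,V] = ((1)·(1) + (-2)·(-2) + (1)·(1) + (0)·(0)) / 3 = 6/3 = 2
  S[V,W] = ((1)·(1.25) + (-2)·(2.25) + (1)·(-0.75) + (0)·(-2.75)) / 3 = -4/3 = -1.3333
  S[W,W] = ((1.25)·(1.25) + (2.25)·(2.25) + (-0.75)·(-0.75) + (-2.75)·(-2.75)) / 3 = 14.75/3 = 4.9167

S is symmetric (S[j,i] = S[i,j]). Assembling:

S = [[9, 4, -4.5],
 [4, 2, -1.3333],
 [-4.5, -1.3333, 4.9167]]


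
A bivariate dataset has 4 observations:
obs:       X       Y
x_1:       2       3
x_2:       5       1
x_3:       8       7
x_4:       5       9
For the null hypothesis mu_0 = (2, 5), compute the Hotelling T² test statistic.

Step 1 — sample mean vector:
  mean(X) = (2 + 5 + 8 + 5) / 4 = 20/4 = 5
  mean(Y) = (3 + 1 + 7 + 9) / 4 = 20/4 = 5
  x̄ = (5, 5),  deviation x̄ - mu_0 = (5, 5) - (2, 5) = (3, 0).

Step 2 — sample covariance matrix, S[i,j] = (1/(n-1)) · Σ_k (x_{k,i} - mean_i) · (x_{k,j} - mean_j), divisor n-1 = 3:
  S[X,X] = ((-3)·(-3) + (0)·(0) + (3)·(3) + (0)·(0)) / 3 = 18/3 = 6
  S[X,Y] = ((-3)·(-2) + (0)·(-4) + (3)·(2) + (0)·(4)) / 3 = 12/3 = 4
  S[Y,Y] = ((-2)·(-2) + (-4)·(-4) + (2)·(2) + (4)·(4)) / 3 = 40/3 = 13.3333
  S = [[6, 4],
 [4, 13.3333]].

Step 3 — invert S. det(S) = 6·13.3333 - (4)² = 64.
  S^{-1} = (1/det) · [[d, -b], [-b, a]] = [[0.2083, -0.0625],
 [-0.0625, 0.0938]].

Step 4 — quadratic form (x̄ - mu_0)^T · S^{-1} · (x̄ - mu_0):
  S^{-1} · (x̄ - mu_0) = (0.625, -0.1875),
  (x̄ - mu_0)^T · [...] = (3)·(0.625) + (0)·(-0.1875) = 1.875.

Step 5 — scale by n: T² = 4 · 1.875 = 7.5.

T² ≈ 7.5


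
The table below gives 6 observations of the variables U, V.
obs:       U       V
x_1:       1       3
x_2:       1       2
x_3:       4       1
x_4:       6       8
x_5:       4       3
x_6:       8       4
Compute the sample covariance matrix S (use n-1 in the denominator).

Step 1 — column means:
  mean(U) = (1 + 1 + 4 + 6 + 4 + 8) / 6 = 24/6 = 4
  mean(V) = (3 + 2 + 1 + 8 + 3 + 4) / 6 = 21/6 = 3.5

Step 2 — sample covariance S[i,j] = (1/(n-1)) · Σ_k (x_{k,i} - mean_i) · (x_{k,j} - mean_j), with n-1 = 5.
  S[U,U] = ((-3)·(-3) + (-3)·(-3) + (0)·(0) + (2)·(2) + (0)·(0) + (4)·(4)) / 5 = 38/5 = 7.6
  S[U,V] = ((-3)·(-0.5) + (-3)·(-1.5) + (0)·(-2.5) + (2)·(4.5) + (0)·(-0.5) + (4)·(0.5)) / 5 = 17/5 = 3.4
  S[V,V] = ((-0.5)·(-0.5) + (-1.5)·(-1.5) + (-2.5)·(-2.5) + (4.5)·(4.5) + (-0.5)·(-0.5) + (0.5)·(0.5)) / 5 = 29.5/5 = 5.9

S is symmetric (S[j,i] = S[i,j]). Assembling:

S = [[7.6, 3.4],
 [3.4, 5.9]]


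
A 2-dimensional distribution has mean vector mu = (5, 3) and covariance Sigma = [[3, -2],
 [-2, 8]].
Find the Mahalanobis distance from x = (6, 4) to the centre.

Step 1 — centre the observation: (x - mu) = (1, 1).

Step 2 — invert Sigma. det(Sigma) = 3·8 - (-2)² = 20.
  Sigma^{-1} = (1/det) · [[d, -b], [-b, a]] = [[0.4, 0.1],
 [0.1, 0.15]].

Step 3 — form the quadratic (x - mu)^T · Sigma^{-1} · (x - mu):
  Sigma^{-1} · (x - mu) = (0.5, 0.25).
  (x - mu)^T · [Sigma^{-1} · (x - mu)] = (1)·(0.5) + (1)·(0.25) = 0.75.

Step 4 — take square root: d = √(0.75) ≈ 0.866.

d(x, mu) = √(0.75) ≈ 0.866


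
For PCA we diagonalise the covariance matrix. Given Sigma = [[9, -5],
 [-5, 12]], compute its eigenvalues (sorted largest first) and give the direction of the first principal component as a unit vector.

Step 1 — characteristic polynomial of 2×2 Sigma:
  det(Sigma - λI) = λ² - trace · λ + det = 0.
  trace = 9 + 12 = 21, det = 9·12 - (-5)² = 83.
Step 2 — discriminant:
  Δ = trace² - 4·det = 441 - 332 = 109.
Step 3 — eigenvalues:
  λ = (trace ± √Δ)/2 = (21 ± 10.4403)/2,
  λ_1 = 15.7202,  λ_2 = 5.2798.

Step 4 — unit eigenvector for λ_1: solve (Sigma - λ_1 I)v = 0. First row:
  (9 - 15.7202)·v_x + (-5)·v_y = 0, i.e. (-6.7202)·v_x + (-5)·v_y = 0,
  so v ∝ (b, λ_1 - a) = (-5, 6.7202); multiply by -1 so the first entry is positive: u = (5, -6.7202).
  ||u|| = √((5)² + (-6.7202)²) = √(70.1605) ≈ 8.3762,
  v_1 = u/||u|| ≈ (0.5969, -0.8023) (||v_1|| = 1).

λ_1 = 15.7202,  λ_2 = 5.2798;  v_1 ≈ (0.5969, -0.8023)


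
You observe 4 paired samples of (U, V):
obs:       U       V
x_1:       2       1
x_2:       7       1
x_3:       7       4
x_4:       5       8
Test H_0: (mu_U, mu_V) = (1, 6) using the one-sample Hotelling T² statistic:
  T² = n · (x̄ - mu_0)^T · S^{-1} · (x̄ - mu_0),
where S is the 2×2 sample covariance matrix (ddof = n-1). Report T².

Step 1 — sample mean vector:
  mean(U) = (2 + 7 + 7 + 5) / 4 = 21/4 = 5.25
  mean(V) = (1 + 1 + 4 + 8) / 4 = 14/4 = 3.5
  x̄ = (5.25, 3.5),  deviation x̄ - mu_0 = (5.25, 3.5) - (1, 6) = (4.25, -2.5).

Step 2 — sample covariance matrix, S[i,j] = (1/(n-1)) · Σ_k (x_{k,i} - mean_i) · (x_{k,j} - mean_j), divisor n-1 = 3:
  S[U,U] = ((-3.25)·(-3.25) + (1.75)·(1.75) + (1.75)·(1.75) + (-0.25)·(-0.25)) / 3 = 16.75/3 = 5.5833
  S[U,V] = ((-3.25)·(-2.5) + (1.75)·(-2.5) + (1.75)·(0.5) + (-0.25)·(4.5)) / 3 = 3.5/3 = 1.1667
  S[V,V] = ((-2.5)·(-2.5) + (-2.5)·(-2.5) + (0.5)·(0.5) + (4.5)·(4.5)) / 3 = 33/3 = 11
  S = [[5.5833, 1.1667],
 [1.1667, 11]].

Step 3 — invert S. det(S) = 5.5833·11 - (1.1667)² = 60.0556.
  S^{-1} = (1/det) · [[d, -b], [-b, a]] = [[0.1832, -0.0194],
 [-0.0194, 0.093]].

Step 4 — quadratic form (x̄ - mu_0)^T · S^{-1} · (x̄ - mu_0):
  S^{-1} · (x̄ - mu_0) = (0.827, -0.315),
  (x̄ - mu_0)^T · [...] = (4.25)·(0.827) + (-2.5)·(-0.315) = 4.3023.

Step 5 — scale by n: T² = 4 · 4.3023 = 17.2091.

T² ≈ 17.2091


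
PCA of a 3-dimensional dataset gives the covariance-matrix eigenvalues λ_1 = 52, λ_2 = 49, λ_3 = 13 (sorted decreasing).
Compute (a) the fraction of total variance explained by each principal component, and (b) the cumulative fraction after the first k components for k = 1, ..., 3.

Step 1 — total variance = trace(Sigma) = Σ λ_i = 52 + 49 + 13 = 114.

Step 2 — fraction explained by component i = λ_i / Σ λ:
  PC1: 52/114 = 0.4561
  PC2: 49/114 = 0.4298
  PC3: 13/114 = 0.114

Step 3 — cumulative fraction after k components = (λ_1 + ... + λ_k) / Σ λ:
  k = 1: 52/114 = 0.4561
  k = 2: (52 + 49)/114 = 101/114 = 0.886
  k = 3: (52 + 49 + 13)/114 = 114/114 = 1

Summary (fraction, with percent):

explained: PC1 0.4561 (45.61%), PC2 0.4298 (42.98%), PC3 0.114 (11.4%);  cumulative: 0.4561, 0.886, 1


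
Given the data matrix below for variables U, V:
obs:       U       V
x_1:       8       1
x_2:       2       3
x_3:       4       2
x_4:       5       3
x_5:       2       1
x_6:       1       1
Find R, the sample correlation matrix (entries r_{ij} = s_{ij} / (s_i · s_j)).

Step 1 — column means:
  mean(U) = (8 + 2 + 4 + 5 + 2 + 1) / 6 = 22/6 = 3.6667
  mean(V) = (1 + 3 + 2 + 3 + 1 + 1) / 6 = 11/6 = 1.8333

Step 2 — sample variances and covariances s[i,j] = (1/(n-1)) · Σ_k (x_{k,i} - mean_i) · (x_{k,j} - mean_j), with n-1 = 5:
  s[U,U] = ((4.3333)·(4.3333) + (-1.6667)·(-1.6667) + (0.3333)·(0.3333) + (1.3333)·(1.3333) + (-1.6667)·(-1.6667) + (-2.6667)·(-2.6667)) / 5 = 33.3333/5 = 6.6667
  s[U,V] = ((4.3333)·(-0.8333) + (-1.6667)·(1.1667) + (0.3333)·(0.1667) + (1.3333)·(1.1667) + (-1.6667)·(-0.8333) + (-2.6667)·(-0.8333)) / 5 = -0.3333/5 = -0.0667
  s[V,V] = ((-0.8333)·(-0.8333) + (1.1667)·(1.1667) + (0.1667)·(0.1667) + (1.1667)·(1.1667) + (-0.8333)·(-0.8333) + (-0.8333)·(-0.8333)) / 5 = 4.8333/5 = 0.9667
  Sample standard deviations s_i = √(s[i,i]):
  s(U) = √(6.6667) = 2.582
  s(V) = √(0.9667) = 0.9832

Step 3 — r_{ij} = s_{ij} / (s_i · s_j):
  r[U,U] = 1 (diagonal).
  r[U,V] = -0.0667 / (2.582 · 0.9832) = -0.0667 / 2.5386 = -0.0263
  r[V,V] = 1 (diagonal).

R is symmetric with unit diagonal. Assembling:

R = [[1, -0.0263],
 [-0.0263, 1]]


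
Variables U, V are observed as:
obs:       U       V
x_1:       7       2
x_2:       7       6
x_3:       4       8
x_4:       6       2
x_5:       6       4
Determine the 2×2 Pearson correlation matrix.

Step 1 — column means:
  mean(U) = (7 + 7 + 4 + 6 + 6) / 5 = 30/5 = 6
  mean(V) = (2 + 6 + 8 + 2 + 4) / 5 = 22/5 = 4.4

Step 2 — sample variances and covariances s[i,j] = (1/(n-1)) · Σ_k (x_{k,i} - mean_i) · (x_{k,j} - mean_j), with n-1 = 4:
  s[U,U] = ((1)·(1) + (1)·(1) + (-2)·(-2) + (0)·(0) + (0)·(0)) / 4 = 6/4 = 1.5
  s[U,V] = ((1)·(-2.4) + (1)·(1.6) + (-2)·(3.6) + (0)·(-2.4) + (0)·(-0.4)) / 4 = -8/4 = -2
  s[V,V] = ((-2.4)·(-2.4) + (1.6)·(1.6) + (3.6)·(3.6) + (-2.4)·(-2.4) + (-0.4)·(-0.4)) / 4 = 27.2/4 = 6.8
  Sample standard deviations s_i = √(s[i,i]):
  s(U) = √(1.5) = 1.2247
  s(V) = √(6.8) = 2.6077

Step 3 — r_{ij} = s_{ij} / (s_i · s_j):
  r[U,U] = 1 (diagonal).
  r[U,V] = -2 / (1.2247 · 2.6077) = -2 / 3.1937 = -0.6262
  r[V,V] = 1 (diagonal).

R is symmetric with unit diagonal. Assembling:

R = [[1, -0.6262],
 [-0.6262, 1]]


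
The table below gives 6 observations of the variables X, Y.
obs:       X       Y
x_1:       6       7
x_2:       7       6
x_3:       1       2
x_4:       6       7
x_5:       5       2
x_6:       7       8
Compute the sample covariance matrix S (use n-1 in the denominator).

Step 1 — column means:
  mean(X) = (6 + 7 + 1 + 6 + 5 + 7) / 6 = 32/6 = 5.3333
  mean(Y) = (7 + 6 + 2 + 7 + 2 + 8) / 6 = 32/6 = 5.3333

Step 2 — sample covariance S[i,j] = (1/(n-1)) · Σ_k (x_{k,i} - mean_i) · (x_{k,j} - mean_j), with n-1 = 5.
  S[X,X] = ((0.6667)·(0.6667) + (1.6667)·(1.6667) + (-4.3333)·(-4.3333) + (0.6667)·(0.6667) + (-0.3333)·(-0.3333) + (1.6667)·(1.6667)) / 5 = 25.3333/5 = 5.0667
  S[X,Y] = ((0.6667)·(1.6667) + (1.6667)·(0.6667) + (-4.3333)·(-3.3333) + (0.6667)·(1.6667) + (-0.3333)·(-3.3333) + (1.6667)·(2.6667)) / 5 = 23.3333/5 = 4.6667
  S[Y,Y] = ((1.6667)·(1.6667) + (0.6667)·(0.6667) + (-3.3333)·(-3.3333) + (1.6667)·(1.6667) + (-3.3333)·(-3.3333) + (2.6667)·(2.6667)) / 5 = 35.3333/5 = 7.0667

S is symmetric (S[j,i] = S[i,j]). Assembling:

S = [[5.0667, 4.6667],
 [4.6667, 7.0667]]


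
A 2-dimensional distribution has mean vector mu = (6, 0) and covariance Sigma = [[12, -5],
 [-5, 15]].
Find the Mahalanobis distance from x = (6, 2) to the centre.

Step 1 — centre the observation: (x - mu) = (0, 2).

Step 2 — invert Sigma. det(Sigma) = 12·15 - (-5)² = 155.
  Sigma^{-1} = (1/det) · [[d, -b], [-b, a]] = [[0.0968, 0.0323],
 [0.0323, 0.0774]].

Step 3 — form the quadratic (x - mu)^T · Sigma^{-1} · (x - mu):
  Sigma^{-1} · (x - mu) = (0.0645, 0.1548).
  (x - mu)^T · [Sigma^{-1} · (x - mu)] = (0)·(0.0645) + (2)·(0.1548) = 0.3097.

Step 4 — take square root: d = √(0.3097) ≈ 0.5565.

d(x, mu) = √(0.3097) ≈ 0.5565


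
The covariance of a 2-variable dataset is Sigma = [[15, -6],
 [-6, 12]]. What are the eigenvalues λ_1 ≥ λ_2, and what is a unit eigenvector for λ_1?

Step 1 — characteristic polynomial of 2×2 Sigma:
  det(Sigma - λI) = λ² - trace · λ + det = 0.
  trace = 15 + 12 = 27, det = 15·12 - (-6)² = 144.
Step 2 — discriminant:
  Δ = trace² - 4·det = 729 - 576 = 153.
Step 3 — eigenvalues:
  λ = (trace ± √Δ)/2 = (27 ± 12.3693)/2,
  λ_1 = 19.6847,  λ_2 = 7.3153.

Step 4 — unit eigenvector for λ_1: solve (Sigma - λ_1 I)v = 0. First row:
  (15 - 19.6847)·v_x + (-6)·v_y = 0, i.e. (-4.6847)·v_x + (-6)·v_y = 0,
  so v ∝ (b, λ_1 - a) = (-6, 4.6847); multiply by -1 so the first entry is positive: u = (6, -4.6847).
  ||u|| = √((6)² + (-4.6847)²) = √(57.946) ≈ 7.6122,
  v_1 = u/||u|| ≈ (0.7882, -0.6154) (||v_1|| = 1).

λ_1 = 19.6847,  λ_2 = 7.3153;  v_1 ≈ (0.7882, -0.6154)


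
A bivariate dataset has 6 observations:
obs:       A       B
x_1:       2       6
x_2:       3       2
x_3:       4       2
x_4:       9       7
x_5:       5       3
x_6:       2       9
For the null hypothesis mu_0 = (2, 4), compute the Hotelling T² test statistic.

Step 1 — sample mean vector:
  mean(A) = (2 + 3 + 4 + 9 + 5 + 2) / 6 = 25/6 = 4.1667
  mean(B) = (6 + 2 + 2 + 7 + 3 + 9) / 6 = 29/6 = 4.8333
  x̄ = (4.1667, 4.8333),  deviation x̄ - mu_0 = (4.1667, 4.8333) - (2, 4) = (2.1667, 0.8333).

Step 2 — sample covariance matrix, S[i,j] = (1/(n-1)) · Σ_k (x_{k,i} - mean_i) · (x_{k,j} - mean_j), divisor n-1 = 5:
  S[A,A] = ((-2.1667)·(-2.1667) + (-1.1667)·(-1.1667) + (-0.1667)·(-0.1667) + (4.8333)·(4.8333) + (0.8333)·(0.8333) + (-2.1667)·(-2.1667)) / 5 = 34.8333/5 = 6.9667
  S[A,B] = ((-2.1667)·(1.1667) + (-1.1667)·(-2.8333) + (-0.1667)·(-2.8333) + (4.8333)·(2.1667) + (0.8333)·(-1.8333) + (-2.1667)·(4.1667)) / 5 = 1.1667/5 = 0.2333
  S[B,B] = ((1.1667)·(1.1667) + (-2.8333)·(-2.8333) + (-2.8333)·(-2.8333) + (2.1667)·(2.1667) + (-1.8333)·(-1.8333) + (4.1667)·(4.1667)) / 5 = 42.8333/5 = 8.5667
  S = [[6.9667, 0.2333],
 [0.2333, 8.5667]].

Step 3 — invert S. det(S) = 6.9667·8.5667 - (0.2333)² = 59.6267.
  S^{-1} = (1/det) · [[d, -b], [-b, a]] = [[0.1437, -0.0039],
 [-0.0039, 0.1168]].

Step 4 — quadratic form (x̄ - mu_0)^T · S^{-1} · (x̄ - mu_0):
  S^{-1} · (x̄ - mu_0) = (0.308, 0.0889),
  (x̄ - mu_0)^T · [...] = (2.1667)·(0.308) + (0.8333)·(0.0889) = 0.7415.

Step 5 — scale by n: T² = 6 · 0.7415 = 4.4488.

T² ≈ 4.4488


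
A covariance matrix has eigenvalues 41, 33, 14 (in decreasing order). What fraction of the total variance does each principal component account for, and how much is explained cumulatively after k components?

Step 1 — total variance = trace(Sigma) = Σ λ_i = 41 + 33 + 14 = 88.

Step 2 — fraction explained by component i = λ_i / Σ λ:
  PC1: 41/88 = 0.4659
  PC2: 33/88 = 0.375
  PC3: 14/88 = 0.1591

Step 3 — cumulative fraction after k components = (λ_1 + ... + λ_k) / Σ λ:
  k = 1: 41/88 = 0.4659
  k = 2: (41 + 33)/88 = 74/88 = 0.8409
  k = 3: (41 + 33 + 14)/88 = 88/88 = 1

Summary (fraction, with percent):

explained: PC1 0.4659 (46.59%), PC2 0.375 (37.5%), PC3 0.1591 (15.91%);  cumulative: 0.4659, 0.8409, 1


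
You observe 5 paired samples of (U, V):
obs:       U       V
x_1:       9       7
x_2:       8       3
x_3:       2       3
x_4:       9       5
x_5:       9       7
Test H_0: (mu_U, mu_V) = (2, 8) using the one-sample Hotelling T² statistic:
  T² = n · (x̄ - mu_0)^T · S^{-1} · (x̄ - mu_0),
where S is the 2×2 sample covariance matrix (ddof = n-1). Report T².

Step 1 — sample mean vector:
  mean(U) = (9 + 8 + 2 + 9 + 9) / 5 = 37/5 = 7.4
  mean(V) = (7 + 3 + 3 + 5 + 7) / 5 = 25/5 = 5
  x̄ = (7.4, 5),  deviation x̄ - mu_0 = (7.4, 5) - (2, 8) = (5.4, -3).

Step 2 — sample covariance matrix, S[i,j] = (1/(n-1)) · Σ_k (x_{k,i} - mean_i) · (x_{k,j} - mean_j), divisor n-1 = 4:
  S[U,U] = ((1.6)·(1.6) + (0.6)·(0.6) + (-5.4)·(-5.4) + (1.6)·(1.6) + (1.6)·(1.6)) / 4 = 37.2/4 = 9.3
  S[U,V] = ((1.6)·(2) + (0.6)·(-2) + (-5.4)·(-2) + (1.6)·(0) + (1.6)·(2)) / 4 = 16/4 = 4
  S[V,V] = ((2)·(2) + (-2)·(-2) + (-2)·(-2) + (0)·(0) + (2)·(2)) / 4 = 16/4 = 4
  S = [[9.3, 4],
 [4, 4]].

Step 3 — invert S. det(S) = 9.3·4 - (4)² = 21.2.
  S^{-1} = (1/det) · [[d, -b], [-b, a]] = [[0.1887, -0.1887],
 [-0.1887, 0.4387]].

Step 4 — quadratic form (x̄ - mu_0)^T · S^{-1} · (x̄ - mu_0):
  S^{-1} · (x̄ - mu_0) = (1.5849, -2.3349),
  (x̄ - mu_0)^T · [...] = (5.4)·(1.5849) + (-3)·(-2.3349) = 15.5632.

Step 5 — scale by n: T² = 5 · 15.5632 = 77.816.

T² ≈ 77.816


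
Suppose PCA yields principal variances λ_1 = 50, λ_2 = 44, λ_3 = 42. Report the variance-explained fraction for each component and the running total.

Step 1 — total variance = trace(Sigma) = Σ λ_i = 50 + 44 + 42 = 136.

Step 2 — fraction explained by component i = λ_i / Σ λ:
  PC1: 50/136 = 0.3676
  PC2: 44/136 = 0.3235
  PC3: 42/136 = 0.3088

Step 3 — cumulative fraction after k components = (λ_1 + ... + λ_k) / Σ λ:
  k = 1: 50/136 = 0.3676
  k = 2: (50 + 44)/136 = 94/136 = 0.6912
  k = 3: (50 + 44 + 42)/136 = 136/136 = 1

Summary (fraction, with percent):

explained: PC1 0.3676 (36.76%), PC2 0.3235 (32.35%), PC3 0.3088 (30.88%);  cumulative: 0.3676, 0.6912, 1


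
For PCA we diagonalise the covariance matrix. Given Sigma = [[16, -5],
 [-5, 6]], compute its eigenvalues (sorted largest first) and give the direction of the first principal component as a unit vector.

Step 1 — characteristic polynomial of 2×2 Sigma:
  det(Sigma - λI) = λ² - trace · λ + det = 0.
  trace = 16 + 6 = 22, det = 16·6 - (-5)² = 71.
Step 2 — discriminant:
  Δ = trace² - 4·det = 484 - 284 = 200.
Step 3 — eigenvalues:
  λ = (trace ± √Δ)/2 = (22 ± 14.1421)/2,
  λ_1 = 18.0711,  λ_2 = 3.9289.

Step 4 — unit eigenvector for λ_1: solve (Sigma - λ_1 I)v = 0. First row:
  (16 - 18.0711)·v_x + (-5)·v_y = 0, i.e. (-2.0711)·v_x + (-5)·v_y = 0,
  so v ∝ (b, λ_1 - a) = (-5, 2.0711); multiply by -1 so the first entry is positive: u = (5, -2.0711).
  ||u|| = √((5)² + (-2.0711)²) = √(29.2893) ≈ 5.412,
  v_1 = u/||u|| ≈ (0.9239, -0.3827) (||v_1|| = 1).

λ_1 = 18.0711,  λ_2 = 3.9289;  v_1 ≈ (0.9239, -0.3827)


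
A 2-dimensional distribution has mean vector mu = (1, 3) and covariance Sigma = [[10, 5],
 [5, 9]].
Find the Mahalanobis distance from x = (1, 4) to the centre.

Step 1 — centre the observation: (x - mu) = (0, 1).

Step 2 — invert Sigma. det(Sigma) = 10·9 - (5)² = 65.
  Sigma^{-1} = (1/det) · [[d, -b], [-b, a]] = [[0.1385, -0.0769],
 [-0.0769, 0.1538]].

Step 3 — form the quadratic (x - mu)^T · Sigma^{-1} · (x - mu):
  Sigma^{-1} · (x - mu) = (-0.0769, 0.1538).
  (x - mu)^T · [Sigma^{-1} · (x - mu)] = (0)·(-0.0769) + (1)·(0.1538) = 0.1538.

Step 4 — take square root: d = √(0.1538) ≈ 0.3922.

d(x, mu) = √(0.1538) ≈ 0.3922


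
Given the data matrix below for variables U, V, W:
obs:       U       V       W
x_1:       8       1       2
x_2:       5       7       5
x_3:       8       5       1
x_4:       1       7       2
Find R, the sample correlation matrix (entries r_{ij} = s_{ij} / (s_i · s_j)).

Step 1 — column means:
  mean(U) = (8 + 5 + 8 + 1) / 4 = 22/4 = 5.5
  mean(V) = (1 + 7 + 5 + 7) / 4 = 20/4 = 5
  mean(W) = (2 + 5 + 1 + 2) / 4 = 10/4 = 2.5

Step 2 — sample variances and covariances s[i,j] = (1/(n-1)) · Σ_k (x_{k,i} - mean_i) · (x_{k,j} - mean_j), with n-1 = 3:
  s[U,U] = ((2.5)·(2.5) + (-0.5)·(-0.5) + (2.5)·(2.5) + (-4.5)·(-4.5)) / 3 = 33/3 = 11
  s[U,V] = ((2.5)·(-4) + (-0.5)·(2) + (2.5)·(0) + (-4.5)·(2)) / 3 = -20/3 = -6.6667
  s[U,W] = ((2.5)·(-0.5) + (-0.5)·(2.5) + (2.5)·(-1.5) + (-4.5)·(-0.5)) / 3 = -4/3 = -1.3333
  s[V,V] = ((-4)·(-4) + (2)·(2) + (0)·(0) + (2)·(2)) / 3 = 24/3 = 8
  s[V,W] = ((-4)·(-0.5) + (2)·(2.5) + (0)·(-1.5) + (2)·(-0.5)) / 3 = 6/3 = 2
  s[W,W] = ((-0.5)·(-0.5) + (2.5)·(2.5) + (-1.5)·(-1.5) + (-0.5)·(-0.5)) / 3 = 9/3 = 3
  Sample standard deviations s_i = √(s[i,i]):
  s(U) = √(11) = 3.3166
  s(V) = √(8) = 2.8284
  s(W) = √(3) = 1.7321

Step 3 — r_{ij} = s_{ij} / (s_i · s_j):
  r[U,U] = 1 (diagonal).
  r[U,V] = -6.6667 / (3.3166 · 2.8284) = -6.6667 / 9.3808 = -0.7107
  r[U,W] = -1.3333 / (3.3166 · 1.7321) = -1.3333 / 5.7446 = -0.2321
  r[V,V] = 1 (diagonal).
  r[V,W] = 2 / (2.8284 · 1.7321) = 2 / 4.899 = 0.4082
  r[W,W] = 1 (diagonal).

R is symmetric with unit diagonal. Assembling:

R = [[1, -0.7107, -0.2321],
 [-0.7107, 1, 0.4082],
 [-0.2321, 0.4082, 1]]


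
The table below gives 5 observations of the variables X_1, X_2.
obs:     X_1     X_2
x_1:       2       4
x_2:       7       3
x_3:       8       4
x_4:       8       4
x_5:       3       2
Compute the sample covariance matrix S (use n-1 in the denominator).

Step 1 — column means:
  mean(X_1) = (2 + 7 + 8 + 8 + 3) / 5 = 28/5 = 5.6
  mean(X_2) = (4 + 3 + 4 + 4 + 2) / 5 = 17/5 = 3.4

Step 2 — sample covariance S[i,j] = (1/(n-1)) · Σ_k (x_{k,i} - mean_i) · (x_{k,j} - mean_j), with n-1 = 4.
  S[X_1,X_1] = ((-3.6)·(-3.6) + (1.4)·(1.4) + (2.4)·(2.4) + (2.4)·(2.4) + (-2.6)·(-2.6)) / 4 = 33.2/4 = 8.3
  S[X_1,X_2] = ((-3.6)·(0.6) + (1.4)·(-0.4) + (2.4)·(0.6) + (2.4)·(0.6) + (-2.6)·(-1.4)) / 4 = 3.8/4 = 0.95
  S[X_2,X_2] = ((0.6)·(0.6) + (-0.4)·(-0.4) + (0.6)·(0.6) + (0.6)·(0.6) + (-1.4)·(-1.4)) / 4 = 3.2/4 = 0.8

S is symmetric (S[j,i] = S[i,j]). Assembling:

S = [[8.3, 0.95],
 [0.95, 0.8]]


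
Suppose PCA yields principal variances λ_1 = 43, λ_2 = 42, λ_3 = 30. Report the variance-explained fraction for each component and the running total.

Step 1 — total variance = trace(Sigma) = Σ λ_i = 43 + 42 + 30 = 115.

Step 2 — fraction explained by component i = λ_i / Σ λ:
  PC1: 43/115 = 0.3739
  PC2: 42/115 = 0.3652
  PC3: 30/115 = 0.2609

Step 3 — cumulative fraction after k components = (λ_1 + ... + λ_k) / Σ λ:
  k = 1: 43/115 = 0.3739
  k = 2: (43 + 42)/115 = 85/115 = 0.7391
  k = 3: (43 + 42 + 30)/115 = 115/115 = 1

Summary (fraction, with percent):

explained: PC1 0.3739 (37.39%), PC2 0.3652 (36.52%), PC3 0.2609 (26.09%);  cumulative: 0.3739, 0.7391, 1


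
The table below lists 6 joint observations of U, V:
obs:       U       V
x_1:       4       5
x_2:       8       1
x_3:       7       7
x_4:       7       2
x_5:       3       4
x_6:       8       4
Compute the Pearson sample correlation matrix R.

Step 1 — column means:
  mean(U) = (4 + 8 + 7 + 7 + 3 + 8) / 6 = 37/6 = 6.1667
  mean(V) = (5 + 1 + 7 + 2 + 4 + 4) / 6 = 23/6 = 3.8333

Step 2 — sample variances and covariances s[i,j] = (1/(n-1)) · Σ_k (x_{k,i} - mean_i) · (x_{k,j} - mean_j), with n-1 = 5:
  s[U,U] = ((-2.1667)·(-2.1667) + (1.8333)·(1.8333) + (0.8333)·(0.8333) + (0.8333)·(0.8333) + (-3.1667)·(-3.1667) + (1.8333)·(1.8333)) / 5 = 22.8333/5 = 4.5667
  s[U,V] = ((-2.1667)·(1.1667) + (1.8333)·(-2.8333) + (0.8333)·(3.1667) + (0.8333)·(-1.8333) + (-3.1667)·(0.1667) + (1.8333)·(0.1667)) / 5 = -6.8333/5 = -1.3667
  s[V,V] = ((1.1667)·(1.1667) + (-2.8333)·(-2.8333) + (3.1667)·(3.1667) + (-1.8333)·(-1.8333) + (0.1667)·(0.1667) + (0.1667)·(0.1667)) / 5 = 22.8333/5 = 4.5667
  Sample standard deviations s_i = √(s[i,i]):
  s(U) = √(4.5667) = 2.137
  s(V) = √(4.5667) = 2.137

Step 3 — r_{ij} = s_{ij} / (s_i · s_j):
  r[U,U] = 1 (diagonal).
  r[U,V] = -1.3667 / (2.137 · 2.137) = -1.3667 / 4.5667 = -0.2993
  r[V,V] = 1 (diagonal).

R is symmetric with unit diagonal. Assembling:

R = [[1, -0.2993],
 [-0.2993, 1]]


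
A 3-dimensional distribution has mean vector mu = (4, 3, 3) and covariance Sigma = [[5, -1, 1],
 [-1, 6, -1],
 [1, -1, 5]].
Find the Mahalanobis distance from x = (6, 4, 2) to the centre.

Step 1 — centre the observation: (x - mu) = (2, 1, -1).

Step 2 — invert Sigma (cofactor / det for 3×3, or solve directly):
  Sigma^{-1} = [[0.2132, 0.0294, -0.0368],
 [0.0294, 0.1765, 0.0294],
 [-0.0368, 0.0294, 0.2132]].

Step 3 — form the quadratic (x - mu)^T · Sigma^{-1} · (x - mu):
  Sigma^{-1} · (x - mu) = (0.4926, 0.2059, -0.2574).
  (x - mu)^T · [Sigma^{-1} · (x - mu)] = (2)·(0.4926) + (1)·(0.2059) + (-1)·(-0.2574) = 1.4485.

Step 4 — take square root: d = √(1.4485) ≈ 1.2035.

d(x, mu) = √(1.4485) ≈ 1.2035


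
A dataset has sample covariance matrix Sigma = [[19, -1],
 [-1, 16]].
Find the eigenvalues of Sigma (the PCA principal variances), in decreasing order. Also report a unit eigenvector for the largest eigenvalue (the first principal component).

Step 1 — characteristic polynomial of 2×2 Sigma:
  det(Sigma - λI) = λ² - trace · λ + det = 0.
  trace = 19 + 16 = 35, det = 19·16 - (-1)² = 303.
Step 2 — discriminant:
  Δ = trace² - 4·det = 1225 - 1212 = 13.
Step 3 — eigenvalues:
  λ = (trace ± √Δ)/2 = (35 ± 3.6056)/2,
  λ_1 = 19.3028,  λ_2 = 15.6972.

Step 4 — unit eigenvector for λ_1: solve (Sigma - λ_1 I)v = 0. First row:
  (19 - 19.3028)·v_x + (-1)·v_y = 0, i.e. (-0.3028)·v_x + (-1)·v_y = 0,
  so v ∝ (b, λ_1 - a) = (-1, 0.3028); multiply by -1 so the first entry is positive: u = (1, -0.3028).
  ||u|| = √((1)² + (-0.3028)²) = √(1.0917) ≈ 1.0448,
  v_1 = u/||u|| ≈ (0.9571, -0.2898) (||v_1|| = 1).

λ_1 = 19.3028,  λ_2 = 15.6972;  v_1 ≈ (0.9571, -0.2898)


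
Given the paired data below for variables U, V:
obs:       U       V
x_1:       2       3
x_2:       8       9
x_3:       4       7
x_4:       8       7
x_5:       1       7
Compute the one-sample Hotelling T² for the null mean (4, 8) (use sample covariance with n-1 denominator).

Step 1 — sample mean vector:
  mean(U) = (2 + 8 + 4 + 8 + 1) / 5 = 23/5 = 4.6
  mean(V) = (3 + 9 + 7 + 7 + 7) / 5 = 33/5 = 6.6
  x̄ = (4.6, 6.6),  deviation x̄ - mu_0 = (4.6, 6.6) - (4, 8) = (0.6, -1.4).

Step 2 — sample covariance matrix, S[i,j] = (1/(n-1)) · Σ_k (x_{k,i} - mean_i) · (x_{k,j} - mean_j), divisor n-1 = 4:
  S[U,U] = ((-2.6)·(-2.6) + (3.4)·(3.4) + (-0.6)·(-0.6) + (3.4)·(3.4) + (-3.6)·(-3.6)) / 4 = 43.2/4 = 10.8
  S[U,V] = ((-2.6)·(-3.6) + (3.4)·(2.4) + (-0.6)·(0.4) + (3.4)·(0.4) + (-3.6)·(0.4)) / 4 = 17.2/4 = 4.3
  S[V,V] = ((-3.6)·(-3.6) + (2.4)·(2.4) + (0.4)·(0.4) + (0.4)·(0.4) + (0.4)·(0.4)) / 4 = 19.2/4 = 4.8
  S = [[10.8, 4.3],
 [4.3, 4.8]].

Step 3 — invert S. det(S) = 10.8·4.8 - (4.3)² = 33.35.
  S^{-1} = (1/det) · [[d, -b], [-b, a]] = [[0.1439, -0.1289],
 [-0.1289, 0.3238]].

Step 4 — quadratic form (x̄ - mu_0)^T · S^{-1} · (x̄ - mu_0):
  S^{-1} · (x̄ - mu_0) = (0.2669, -0.5307),
  (x̄ - mu_0)^T · [...] = (0.6)·(0.2669) + (-1.4)·(-0.5307) = 0.9031.

Step 5 — scale by n: T² = 5 · 0.9031 = 4.5157.

T² ≈ 4.5157
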